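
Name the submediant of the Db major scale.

Bb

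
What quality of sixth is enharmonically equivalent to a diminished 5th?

doubly diminished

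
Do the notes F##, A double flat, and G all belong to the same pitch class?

Yes

F## = pitch class 7 and Abb = pitch class 7 and G = pitch class 7 — the same pitch class, so they are enharmonic equivalents.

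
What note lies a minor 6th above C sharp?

A

C up a major sixth is A, so the target letter is A.
From C#, a minor sixth is 8 semitones up: A.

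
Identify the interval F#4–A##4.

augmented third

Counting letters F–G–A gives a third.
F#→A## = 5 semitones, 1 wider than the major third (4), so augmented.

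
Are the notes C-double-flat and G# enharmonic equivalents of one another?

Two spellings are enharmonically equivalent only if they share a pitch class.
Here Cbb → 10, G# → 8; 8 ≠ 10, so they are not.

No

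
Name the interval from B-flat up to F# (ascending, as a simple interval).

Counting letters B–C–D–E–F gives a fifth.
Bb→F# = 8 semitones, 1 wider than the perfect fifth (7), so augmented.

augmented fifth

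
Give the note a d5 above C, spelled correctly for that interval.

Gb

A fifth above C lands on the letter G.
A diminished fifth spans 6 semitones, so C moves to pitch class 6. On the letter G that is Gb.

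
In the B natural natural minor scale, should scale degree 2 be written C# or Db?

Each scale degree takes a distinct letter name. Degree 2 of a scale on B must use the letter C.
C# and Db are enharmonically the same pitch, but only C# uses the letter C, so it is the correct spelling here.

C#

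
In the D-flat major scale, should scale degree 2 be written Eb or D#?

Eb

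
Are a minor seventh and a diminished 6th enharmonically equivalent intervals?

No

A minor seventh spans 10 semitones; a diminished sixth spans 7.
The spans differ, so they are not enharmonic equivalents.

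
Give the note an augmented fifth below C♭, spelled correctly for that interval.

A fifth below C lands on the letter F.
An augmented fifth spans 8 semitones, so Cb moves to pitch class 3. On the letter F that is Fbb.

Fbb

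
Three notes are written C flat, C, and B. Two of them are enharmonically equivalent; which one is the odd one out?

In 12-tone equal temperament, enharmonic equivalents share a pitch class. Cb is pitch class 11; C is pitch class 0; B is pitch class 11.
Cb and B share pitch class 11, while C is pitch class 0.

C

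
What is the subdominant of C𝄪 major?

The C## major scale runs C## D## E## F## G## A## B##.
Degree 4 is F##.

F##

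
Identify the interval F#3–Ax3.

augmented third

The letter names run F→A, a span of 2 letter steps, so the interval is some kind of third.
F# to A## is 5 semitones. A major third is 4, so 5 makes it augmented.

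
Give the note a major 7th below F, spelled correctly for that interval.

Gb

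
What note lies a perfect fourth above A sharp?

A fourth above A lands on the letter D.
A perfect fourth spans 5 semitones, so A# moves to pitch class 3. On the letter D that is D#.

D#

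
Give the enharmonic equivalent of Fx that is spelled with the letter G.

G

Plain G sits at the same pitch as F##, so on the letter G the same pitch needs a natural: G.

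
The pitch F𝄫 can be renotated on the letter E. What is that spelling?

Eb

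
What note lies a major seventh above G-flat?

F

G up a major seventh is F#, so the target letter is F.
From Gb, a major seventh is 11 semitones up: F.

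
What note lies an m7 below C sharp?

D#

A seventh below C lands on the letter D.
A minor seventh spans 10 semitones, so C# moves to pitch class 3. On the letter D that is D#.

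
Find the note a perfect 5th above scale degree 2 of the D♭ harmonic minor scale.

Scale degree 2 of Db harmonic minor is Eb.
A perfect fifth (7 semitones) above Eb lands on the letter B, giving Bb.

Bb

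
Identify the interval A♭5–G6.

The letter names run A→G, a span of 6 letter steps, so the interval is some kind of seventh.
Ab to G is 11 semitones. A major seventh is 11, so 11 makes it major.

major seventh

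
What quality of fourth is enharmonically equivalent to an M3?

A major third spans 4 semitones.
A fourth spanning 4 semitones is diminished (the perfect fourth is 5).

diminished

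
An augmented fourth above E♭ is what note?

A

A fourth above E lands on the letter A.
An augmented fourth spans 6 semitones, so Eb moves to pitch class 9. On the letter A that is A.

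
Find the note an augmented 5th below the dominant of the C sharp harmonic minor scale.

The dominant of C# harmonic minor is G#.
An augmented fifth (8 semitones) below G# lands on the letter C, giving C.

C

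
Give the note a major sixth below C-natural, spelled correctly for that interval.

Eb

A sixth below C lands on the letter E.
A major sixth spans 9 semitones, so C moves to pitch class 3. On the letter E that is Eb.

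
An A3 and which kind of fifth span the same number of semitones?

doubly diminished

An augmented third spans 5 semitones.
A fifth spanning 5 semitones is doubly diminished (the perfect fifth is 7).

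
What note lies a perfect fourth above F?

F up a perfect fourth is Bb, so the target letter is B.
From F, a perfect fourth is 5 semitones up: Bb.

Bb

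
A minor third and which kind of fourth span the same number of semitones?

doubly diminished

A minor third spans 3 semitones.
A fourth spanning 3 semitones is doubly diminished (the perfect fourth is 5).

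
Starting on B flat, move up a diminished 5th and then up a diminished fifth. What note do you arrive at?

A diminished fifth up from Bb is Fb (letter F, 6 semitones up).
A diminished fifth up from Fb is Cbb (letter C, 6 semitones up).

Cbb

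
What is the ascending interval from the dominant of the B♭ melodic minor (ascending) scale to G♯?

The dominant of Bb melodic minor (ascending) is F.
F up to G#: letters F→G make it a second; 3 semitones makes it augmented.

augmented second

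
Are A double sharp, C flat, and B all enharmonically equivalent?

Yes

A## is pitch class 11; Cb is pitch class 11; B is pitch class 11.
All spellings map to pitch class 11, so they are enharmonically equivalent.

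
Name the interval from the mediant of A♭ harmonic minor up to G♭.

perfect fifth

The mediant of Ab harmonic minor is Cb.
Cb up to Gb: letters C→G make it a fifth; 7 semitones makes it perfect.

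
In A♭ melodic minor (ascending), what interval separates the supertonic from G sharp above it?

The supertonic of Ab melodic minor (ascending) is Bb.
Bb up to G#: letters B→G make it a sixth; 10 semitones makes it augmented.

augmented sixth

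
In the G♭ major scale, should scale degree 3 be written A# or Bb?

Each scale degree takes a distinct letter name. Degree 3 of a scale on G must use the letter B.
Bb and A# are enharmonically the same pitch, but only Bb uses the letter B, so it is the correct spelling here.

Bb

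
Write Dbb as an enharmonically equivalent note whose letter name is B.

B#

Dbb is pitch class 0. The letter B alone is pitch class 11.
To reach pitch class 0 from B requires an offset of +1 semitone, i.e. sharp: B#.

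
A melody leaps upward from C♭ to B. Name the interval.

augmented seventh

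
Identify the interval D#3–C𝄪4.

major seventh

Counting letters D–E–F–G–A–B–C gives a seventh.
D#→C## = 11 semitones, exactly the major seventh.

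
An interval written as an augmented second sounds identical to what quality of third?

An augmented second spans 3 semitones.
A third spanning 3 semitones is minor (the major third is 4).

minor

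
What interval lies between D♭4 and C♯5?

Counting letters D–E–F–G–A–B–C gives a seventh.
Db→C# = 12 semitones, 1 wider than the major seventh (11), so augmented.

augmented seventh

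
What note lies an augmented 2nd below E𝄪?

D#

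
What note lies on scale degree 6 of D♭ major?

Bb

The Db major scale runs Db Eb F Gb Ab Bb C.
Degree 6 is Bb.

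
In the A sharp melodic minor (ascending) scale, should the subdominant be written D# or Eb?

Each scale degree takes a distinct letter name. Degree 4 of a scale on A must use the letter D.
D# and Eb are enharmonically the same pitch, but only D# uses the letter D, so it is the correct spelling here.

D#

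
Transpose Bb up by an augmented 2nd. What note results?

C#

B up a major second is C#, so the target letter is C.
From Bb, an augmented second is 3 semitones up: C#.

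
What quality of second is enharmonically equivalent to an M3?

A major third spans 4 semitones.
A second spanning 4 semitones is doubly augmented (the major second is 2).

doubly augmented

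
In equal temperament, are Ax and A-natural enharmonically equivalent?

No

Two spellings are enharmonically equivalent only if they share a pitch class.
Here A## → 11, A → 9; 9 ≠ 11, so they are not.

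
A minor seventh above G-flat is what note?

Fb

A seventh above G lands on the letter F.
A minor seventh spans 10 semitones, so Gb moves to pitch class 4. On the letter F that is Fb.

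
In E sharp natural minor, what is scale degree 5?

B#

Degree 5 takes the letter 4 steps above E, which is B.
In natural minor, degree 5 sits 7 semitones above the tonic. E# + 7 semitones is pitch class 0, spelled on B as B#.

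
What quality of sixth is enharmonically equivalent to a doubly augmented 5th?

major

A doubly augmented fifth spans 9 semitones.
A sixth spanning 9 semitones is major (the major sixth is 9).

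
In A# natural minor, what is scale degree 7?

The A# natural minor scale runs A# B# C# D# E# F# G#.
Degree 7 is G#.

G#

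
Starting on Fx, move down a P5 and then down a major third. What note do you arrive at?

G#

A perfect fifth down from F## is B# (letter B, 7 semitones down).
A major third down from B# is G# (letter G, 4 semitones down).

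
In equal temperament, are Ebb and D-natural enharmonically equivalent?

Yes

Ebb is pitch class 2; D is pitch class 2.
All spellings map to pitch class 2, so they are enharmonically equivalent.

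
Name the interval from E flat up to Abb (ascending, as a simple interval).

Counting letters E–F–G–A gives a fourth.
Eb→Abb = 4 semitones, 1 narrower than the perfect fourth (5), so diminished.

diminished fourth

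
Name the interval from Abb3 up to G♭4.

The letter names run A→G, a span of 6 letter steps, so the interval is some kind of seventh.
Abb to Gb is 11 semitones. A major seventh is 11, so 11 makes it major.

major seventh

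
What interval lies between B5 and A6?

minor seventh

Counting letters B–C–D–E–F–G–A gives a seventh.
B→A = 10 semitones, 1 narrower than the major seventh (11), so minor.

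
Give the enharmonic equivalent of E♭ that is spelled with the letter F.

Fbb

Plain F sits 2 semitones above Eb, so on the letter F the same pitch needs a double flat: Fbb.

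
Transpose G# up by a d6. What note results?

Eb

A sixth above G lands on the letter E.
A diminished sixth spans 7 semitones, so G# moves to pitch class 3. On the letter E that is Eb.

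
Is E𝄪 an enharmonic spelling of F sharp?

E## is pitch class 6; F# is pitch class 6.
All spellings map to pitch class 6, so they are enharmonically equivalent.

Yes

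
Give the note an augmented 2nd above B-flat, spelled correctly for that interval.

C#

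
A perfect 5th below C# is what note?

F#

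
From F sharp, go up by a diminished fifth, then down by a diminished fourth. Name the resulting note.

G#

A diminished fifth up from F# is C (letter C, 6 semitones up).
A diminished fourth down from C is G# (letter G, 4 semitones down).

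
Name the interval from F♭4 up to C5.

Counting letters F–G–A–B–C gives a fifth.
Fb→C = 8 semitones, 1 wider than the perfect fifth (7), so augmented.

augmented fifth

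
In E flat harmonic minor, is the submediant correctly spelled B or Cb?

Cb

Each scale degree takes a distinct letter name. Degree 6 of a scale on E must use the letter C.
Cb and B are enharmonically the same pitch, but only Cb uses the letter C, so it is the correct spelling here.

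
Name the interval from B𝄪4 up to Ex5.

perfect fourth

The letter names run B→E, a span of 3 letter steps, so the interval is some kind of fourth.
B## to E## is 5 semitones. A perfect fourth is 5, so 5 makes it perfect.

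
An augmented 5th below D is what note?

Gb

A fifth below D lands on the letter G.
An augmented fifth spans 8 semitones, so D moves to pitch class 6. On the letter G that is Gb.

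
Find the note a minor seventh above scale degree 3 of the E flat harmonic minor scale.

Scale degree 3 of Eb harmonic minor is Gb.
A minor seventh (10 semitones) above Gb lands on the letter F, giving Fb.

Fb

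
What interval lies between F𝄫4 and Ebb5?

The letter names run F→E, a span of 6 letter steps, so the interval is some kind of seventh.
Fbb to Ebb is 11 semitones. A major seventh is 11, so 11 makes it major.

major seventh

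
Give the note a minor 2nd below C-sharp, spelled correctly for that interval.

C down a major second is Bb, so the target letter is B.
From C#, a minor second is 1 semitone down: B#.

B#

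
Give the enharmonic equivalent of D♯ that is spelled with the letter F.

Plain F sits 2 semitones above D#, so on the letter F the same pitch needs a double flat: Fbb.

Fbb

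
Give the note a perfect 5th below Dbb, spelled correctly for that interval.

Gbb

A fifth below D lands on the letter G.
A perfect fifth spans 7 semitones, so Dbb moves to pitch class 5. On the letter G that is Gbb.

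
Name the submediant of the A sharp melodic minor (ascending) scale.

Degree 6 takes the letter 5 steps above A, which is F.
In melodic minor (ascending), degree 6 sits 9 semitones above the tonic. A# + 9 semitones is pitch class 7, spelled on F as F##.

F##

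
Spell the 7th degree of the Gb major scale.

The Gb major scale runs Gb Ab Bb Cb Db Eb F.
Degree 7 is F.

F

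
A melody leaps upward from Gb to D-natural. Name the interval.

augmented fifth

Counting letters G–A–B–C–D gives a fifth.
Gb→D = 8 semitones, 1 wider than the perfect fifth (7), so augmented.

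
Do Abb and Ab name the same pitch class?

No

Two spellings are enharmonically equivalent only if they share a pitch class.
Here Abb → 7, Ab → 8; 7 ≠ 8, so they are not.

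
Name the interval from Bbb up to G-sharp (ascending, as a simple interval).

Counting letters B–C–D–E–F–G gives a sixth.
Bbb→G# = 11 semitones, 2 wider than the major sixth (9), so doubly augmented.

doubly augmented sixth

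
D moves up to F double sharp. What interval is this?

Counting letters D–E–F gives a third.
D→F## = 5 semitones, 1 wider than the major third (4), so augmented.

augmented third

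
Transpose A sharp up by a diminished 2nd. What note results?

Bb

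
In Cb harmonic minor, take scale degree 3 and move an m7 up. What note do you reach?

Scale degree 3 of Cb harmonic minor is Ebb.
A minor seventh (10 semitones) above Ebb lands on the letter D, giving Dbb.

Dbb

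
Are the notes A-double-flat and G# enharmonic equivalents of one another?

No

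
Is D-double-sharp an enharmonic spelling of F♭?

Yes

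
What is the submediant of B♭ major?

G

Degree 6 takes the letter 5 steps above B, which is G.
In major, degree 6 sits 9 semitones above the tonic. Bb + 9 semitones is pitch class 7, spelled on G as G.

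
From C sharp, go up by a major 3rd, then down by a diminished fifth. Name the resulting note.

A major third up from C# is E# (letter E, 4 semitones up).
A diminished fifth down from E# is A## (letter A, 6 semitones down).

A##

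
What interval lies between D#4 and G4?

diminished fourth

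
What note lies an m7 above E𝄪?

A seventh above E lands on the letter D.
A minor seventh spans 10 semitones, so E## moves to pitch class 4. On the letter D that is D##.

D##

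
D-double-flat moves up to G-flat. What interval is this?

augmented fourth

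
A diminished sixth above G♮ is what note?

G up a major sixth is E, so the target letter is E.
From G, a diminished sixth is 7 semitones up: Ebb.

Ebb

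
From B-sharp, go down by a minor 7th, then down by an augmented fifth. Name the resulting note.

F#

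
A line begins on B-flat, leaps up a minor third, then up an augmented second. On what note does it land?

A minor third up from Bb is Db (letter D, 3 semitones up).
An augmented second up from Db is E (letter E, 3 semitones up).

E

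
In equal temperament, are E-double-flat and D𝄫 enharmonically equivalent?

No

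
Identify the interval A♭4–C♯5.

augmented third

The letter names run A→C, a span of 2 letter steps, so the interval is some kind of third.
Ab to C# is 5 semitones. A major third is 4, so 5 makes it augmented.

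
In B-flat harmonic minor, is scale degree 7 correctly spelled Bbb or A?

A

Each scale degree takes a distinct letter name. Degree 7 of a scale on B must use the letter A.
A and Bbb are enharmonically the same pitch, but only A uses the letter A, so it is the correct spelling here.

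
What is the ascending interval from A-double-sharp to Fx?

minor sixth

The letter names run A→F, a span of 5 letter steps, so the interval is some kind of sixth.
A## to F## is 8 semitones. A major sixth is 9, so 8 makes it minor.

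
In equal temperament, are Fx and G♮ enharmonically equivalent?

Yes

F## = pitch class 7 and G = pitch class 7 — the same pitch class, so they are enharmonic equivalents.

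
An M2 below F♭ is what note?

Ebb

A second below F lands on the letter E.
A major second spans 2 semitones, so Fb moves to pitch class 2. On the letter E that is Ebb.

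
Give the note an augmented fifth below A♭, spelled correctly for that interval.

A down a perfect fifth is D, so the target letter is D.
From Ab, an augmented fifth is 8 semitones down: Dbb.

Dbb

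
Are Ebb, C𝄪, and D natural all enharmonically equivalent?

Yes

Ebb = pitch class 2 and C## = pitch class 2 and D = pitch class 2 — the same pitch class, so they are enharmonic equivalents.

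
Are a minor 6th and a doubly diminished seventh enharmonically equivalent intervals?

A minor sixth spans 8 semitones; a doubly diminished seventh spans 8.
They are enharmonically equivalent.

Yes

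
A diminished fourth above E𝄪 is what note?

A#

E up a perfect fourth is A, so the target letter is A.
From E##, a diminished fourth is 4 semitones up: A#.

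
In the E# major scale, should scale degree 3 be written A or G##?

Each scale degree takes a distinct letter name. Degree 3 of a scale on E must use the letter G.
G## and A are enharmonically the same pitch, but only G## uses the letter G, so it is the correct spelling here.

G##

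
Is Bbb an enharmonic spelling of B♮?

Bbb is pitch class 9; B is pitch class 11.
The pitch classes differ (9 vs. 11), so they are not enharmonic equivalents.

No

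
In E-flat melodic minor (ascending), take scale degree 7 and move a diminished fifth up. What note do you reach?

Ab

Scale degree 7 of Eb melodic minor (ascending) is D.
A diminished fifth (6 semitones) above D lands on the letter A, giving Ab.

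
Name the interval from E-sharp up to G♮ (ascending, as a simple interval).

Counting letters E–F–G gives a third.
E#→G = 2 semitones, 2 narrower than the major third (4), so diminished.

diminished third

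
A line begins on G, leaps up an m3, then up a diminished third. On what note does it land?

Dbb

A minor third up from G is Bb (letter B, 3 semitones up).
A diminished third up from Bb is Dbb (letter D, 2 semitones up).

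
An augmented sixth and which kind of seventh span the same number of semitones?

minor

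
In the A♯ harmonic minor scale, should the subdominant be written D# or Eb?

Each scale degree takes a distinct letter name. Degree 4 of a scale on A must use the letter D.
D# and Eb are enharmonically the same pitch, but only D# uses the letter D, so it is the correct spelling here.

D#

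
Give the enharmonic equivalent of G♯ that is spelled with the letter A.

Ab

Plain A sits 1 semitone above G#, so on the letter A the same pitch needs a flat: Ab.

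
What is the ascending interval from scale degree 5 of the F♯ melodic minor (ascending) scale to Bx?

augmented seventh

Scale degree 5 of F# melodic minor (ascending) is C#.
C# up to B##: letters C→B make it a seventh; 12 semitones makes it augmented.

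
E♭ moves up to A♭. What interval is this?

The letter names run E→A, a span of 3 letter steps, so the interval is some kind of fourth.
Eb to Ab is 5 semitones. A perfect fourth is 5, so 5 makes it perfect.

perfect fourth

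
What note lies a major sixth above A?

A sixth above A lands on the letter F.
A major sixth spans 9 semitones, so A moves to pitch class 6. On the letter F that is F#.

F#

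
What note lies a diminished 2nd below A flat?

G#

A down a major second is G, so the target letter is G.
From Ab, a diminished second is 0 semitones down: G#.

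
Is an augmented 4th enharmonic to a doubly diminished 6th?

An augmented fourth spans 6 semitones; a doubly diminished sixth spans 6.
They are enharmonically equivalent.

Yes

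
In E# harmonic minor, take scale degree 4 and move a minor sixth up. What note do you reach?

F#

Scale degree 4 of E# harmonic minor is A#.
A minor sixth (8 semitones) above A# lands on the letter F, giving F#.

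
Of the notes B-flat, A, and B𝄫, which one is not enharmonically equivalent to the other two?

Bb

In 12-tone equal temperament, enharmonic equivalents share a pitch class. Bb is pitch class 10; A is pitch class 9; Bbb is pitch class 9.
A and Bbb share pitch class 9, while Bb is pitch class 10.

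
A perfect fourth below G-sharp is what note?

D#

G down a perfect fourth is D, so the target letter is D.
From G#, a perfect fourth is 5 semitones down: D#.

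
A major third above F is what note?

A

F up a major third is A, so the target letter is A.
From F, a major third is 4 semitones up: A.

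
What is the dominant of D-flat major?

Degree 5 takes the letter 4 steps above D, which is A.
In major, degree 5 sits 7 semitones above the tonic. Db + 7 semitones is pitch class 8, spelled on A as Ab.

Ab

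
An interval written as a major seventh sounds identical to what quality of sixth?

doubly augmented

A major seventh spans 11 semitones.
A sixth spanning 11 semitones is doubly augmented (the major sixth is 9).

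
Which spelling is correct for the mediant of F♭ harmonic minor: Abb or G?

Each scale degree takes a distinct letter name. Degree 3 of a scale on F must use the letter A.
Abb and G are enharmonically the same pitch, but only Abb uses the letter A, so it is the correct spelling here.

Abb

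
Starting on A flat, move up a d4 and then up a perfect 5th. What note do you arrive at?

A diminished fourth up from Ab is Dbb (letter D, 4 semitones up).
A perfect fifth up from Dbb is Abb (letter A, 7 semitones up).

Abb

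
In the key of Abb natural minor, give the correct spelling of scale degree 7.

Gbb

Degree 7 takes the letter 6 steps above A, which is G.
In natural minor, degree 7 sits 10 semitones above the tonic. Abb + 10 semitones is pitch class 5, spelled on G as Gbb.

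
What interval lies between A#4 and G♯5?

The letter names run A→G, a span of 6 letter steps, so the interval is some kind of seventh.
A# to G# is 10 semitones. A major seventh is 11, so 10 makes it minor.

minor seventh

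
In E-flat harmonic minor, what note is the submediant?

Degree 6 takes the letter 5 steps above E, which is C.
In harmonic minor, degree 6 sits 8 semitones above the tonic. Eb + 8 semitones is pitch class 11, spelled on C as Cb.

Cb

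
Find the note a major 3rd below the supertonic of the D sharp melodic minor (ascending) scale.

C#

The supertonic of D# melodic minor (ascending) is E#.
A major third (4 semitones) below E# lands on the letter C, giving C#.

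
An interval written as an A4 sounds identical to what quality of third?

doubly augmented

An augmented fourth spans 6 semitones.
A third spanning 6 semitones is doubly augmented (the major third is 4).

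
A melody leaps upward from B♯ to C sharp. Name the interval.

The letter names run B→C, a span of 1 letter step, so the interval is some kind of second.
B# to C# is 1 semitone. A major second is 2, so 1 makes it minor.

minor second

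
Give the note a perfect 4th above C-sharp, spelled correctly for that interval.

F#

A fourth above C lands on the letter F.
A perfect fourth spans 5 semitones, so C# moves to pitch class 6. On the letter F that is F#.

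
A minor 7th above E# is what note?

E up a major seventh is D#, so the target letter is D.
From E#, a minor seventh is 10 semitones up: D#.

D#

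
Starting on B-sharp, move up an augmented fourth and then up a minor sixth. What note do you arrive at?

C##

An augmented fourth up from B# is E## (letter E, 6 semitones up).
A minor sixth up from E## is C## (letter C, 8 semitones up).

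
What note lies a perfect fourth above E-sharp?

E up a perfect fourth is A, so the target letter is A.
From E#, a perfect fourth is 5 semitones up: A#.

A#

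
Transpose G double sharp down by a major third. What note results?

A third below G lands on the letter E.
A major third spans 4 semitones, so G## moves to pitch class 5. On the letter E that is E#.

E#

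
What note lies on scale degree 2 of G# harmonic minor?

The G# harmonic minor scale runs G# A# B C# D# E F##.
Degree 2 is A#.

A#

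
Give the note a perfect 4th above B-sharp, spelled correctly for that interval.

E#

A fourth above B lands on the letter E.
A perfect fourth spans 5 semitones, so B# moves to pitch class 5. On the letter E that is E#.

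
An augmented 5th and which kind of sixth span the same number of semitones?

An augmented fifth spans 8 semitones.
A sixth spanning 8 semitones is minor (the major sixth is 9).

minor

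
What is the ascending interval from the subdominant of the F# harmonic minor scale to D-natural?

The subdominant of F# harmonic minor is B.
B up to D: letters B→D make it a third; 3 semitones makes it minor.

minor third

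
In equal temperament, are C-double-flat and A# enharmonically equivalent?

Yes

Cbb = pitch class 10 and A# = pitch class 10 — the same pitch class, so they are enharmonic equivalents.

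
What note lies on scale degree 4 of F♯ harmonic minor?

The F# harmonic minor scale runs F# G# A B C# D E#.
Degree 4 is B.

B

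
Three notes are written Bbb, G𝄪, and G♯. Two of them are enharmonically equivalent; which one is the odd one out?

In 12-tone equal temperament, enharmonic equivalents share a pitch class. Bbb is pitch class 9; G## is pitch class 9; G# is pitch class 8.
Bbb and G## share pitch class 9, while G# is pitch class 8.

G#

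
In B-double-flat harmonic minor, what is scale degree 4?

The Bbb harmonic minor scale runs Bbb Cb Dbb Ebb Fb Gbb Ab.
Degree 4 is Ebb.

Ebb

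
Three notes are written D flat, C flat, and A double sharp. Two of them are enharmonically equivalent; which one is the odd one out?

Db

In 12-tone equal temperament, enharmonic equivalents share a pitch class. Db is pitch class 1; Cb is pitch class 11; A## is pitch class 11.
Cb and A## share pitch class 11, while Db is pitch class 1.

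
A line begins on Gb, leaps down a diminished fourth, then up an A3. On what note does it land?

A diminished fourth down from Gb is D (letter D, 4 semitones down).
An augmented third up from D is F## (letter F, 5 semitones up).

F##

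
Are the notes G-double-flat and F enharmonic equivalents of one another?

Gbb = pitch class 5 and F = pitch class 5 — the same pitch class, so they are enharmonic equivalents.

Yes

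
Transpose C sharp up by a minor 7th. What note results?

B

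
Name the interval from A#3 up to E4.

Counting letters A–B–C–D–E gives a fifth.
A#→E = 6 semitones, 1 narrower than the perfect fifth (7), so diminished.

diminished fifth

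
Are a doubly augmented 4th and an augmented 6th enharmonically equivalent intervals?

No

A doubly augmented fourth spans 7 semitones; an augmented sixth spans 10.
The spans differ, so they are not enharmonic equivalents.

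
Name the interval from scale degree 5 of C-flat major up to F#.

Scale degree 5 of Cb major is Gb.
Gb up to F#: letters G→F make it a seventh; 12 semitones makes it augmented.

augmented seventh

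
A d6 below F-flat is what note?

A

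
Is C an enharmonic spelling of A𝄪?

C is pitch class 0; A## is pitch class 11.
The pitch classes differ (0 vs. 11), so they are not enharmonic equivalents.

No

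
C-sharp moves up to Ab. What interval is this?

diminished sixth

Counting letters C–D–E–F–G–A gives a sixth.
C#→Ab = 7 semitones, 2 narrower than the major sixth (9), so diminished.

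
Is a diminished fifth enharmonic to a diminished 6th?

No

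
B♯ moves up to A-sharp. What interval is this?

minor seventh

Counting letters B–C–D–E–F–G–A gives a seventh.
B#→A# = 10 semitones, 1 narrower than the major seventh (11), so minor.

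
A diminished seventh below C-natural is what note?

C down a major seventh is Db, so the target letter is D.
From C, a diminished seventh is 9 semitones down: D#.

D#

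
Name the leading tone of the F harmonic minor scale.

E

The F harmonic minor scale runs F G Ab Bb C Db E.
Degree 7 is E.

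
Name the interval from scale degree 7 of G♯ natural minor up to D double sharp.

Scale degree 7 of G# natural minor is F#.
F# up to D##: letters F→D make it a sixth; 10 semitones makes it augmented.

augmented sixth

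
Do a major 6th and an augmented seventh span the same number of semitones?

A major sixth spans 9 semitones; an augmented seventh spans 12.
The spans differ, so they are not enharmonic equivalents.

No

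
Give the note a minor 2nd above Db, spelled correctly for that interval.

Ebb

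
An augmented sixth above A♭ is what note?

F#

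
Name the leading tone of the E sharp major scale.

D##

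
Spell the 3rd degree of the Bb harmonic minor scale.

Db

The Bb harmonic minor scale runs Bb C Db Eb F Gb A.
Degree 3 is Db.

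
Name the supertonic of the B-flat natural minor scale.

Degree 2 takes the letter 1 step above B, which is C.
In natural minor, degree 2 sits 2 semitones above the tonic. Bb + 2 semitones is pitch class 0, spelled on C as C.

C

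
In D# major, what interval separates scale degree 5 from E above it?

diminished fifth

Scale degree 5 of D# major is A#.
A# up to E: letters A→E make it a fifth; 6 semitones makes it diminished.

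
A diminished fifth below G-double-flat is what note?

Cb

G down a perfect fifth is C, so the target letter is C.
From Gbb, a diminished fifth is 6 semitones down: Cb.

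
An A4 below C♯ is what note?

A fourth below C lands on the letter G.
An augmented fourth spans 6 semitones, so C# moves to pitch class 7. On the letter G that is G.

G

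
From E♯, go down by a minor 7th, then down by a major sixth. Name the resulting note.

A minor seventh down from E# is F## (letter F, 10 semitones down).
A major sixth down from F## is A# (letter A, 9 semitones down).

A#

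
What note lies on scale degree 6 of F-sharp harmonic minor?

The F# harmonic minor scale runs F# G# A B C# D E#.
Degree 6 is D.

D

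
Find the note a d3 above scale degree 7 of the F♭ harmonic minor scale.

Gbb

Scale degree 7 of Fb harmonic minor is Eb.
A diminished third (2 semitones) above Eb lands on the letter G, giving Gbb.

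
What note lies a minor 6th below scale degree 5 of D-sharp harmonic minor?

Scale degree 5 of D# harmonic minor is A#.
A minor sixth (8 semitones) below A# lands on the letter C, giving C##.

C##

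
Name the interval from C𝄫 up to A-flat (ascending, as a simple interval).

augmented sixth

Counting letters C–D–E–F–G–A gives a sixth.
Cbb→Ab = 10 semitones, 1 wider than the major sixth (9), so augmented.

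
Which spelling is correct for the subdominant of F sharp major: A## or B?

B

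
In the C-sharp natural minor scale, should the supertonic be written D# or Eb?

Each scale degree takes a distinct letter name. Degree 2 of a scale on C must use the letter D.
D# and Eb are enharmonically the same pitch, but only D# uses the letter D, so it is the correct spelling here.

D#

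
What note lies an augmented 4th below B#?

F#

A fourth below B lands on the letter F.
An augmented fourth spans 6 semitones, so B# moves to pitch class 6. On the letter F that is F#.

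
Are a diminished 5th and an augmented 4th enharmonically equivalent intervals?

A diminished fifth spans 6 semitones; an augmented fourth spans 6.
They are enharmonically equivalent.

Yes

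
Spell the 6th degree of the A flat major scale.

Degree 6 takes the letter 5 steps above A, which is F.
In major, degree 6 sits 9 semitones above the tonic. Ab + 9 semitones is pitch class 5, spelled on F as F.

F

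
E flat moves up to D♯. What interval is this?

The letter names run E→D, a span of 6 letter steps, so the interval is some kind of seventh.
Eb to D# is 12 semitones. A major seventh is 11, so 12 makes it augmented.

augmented seventh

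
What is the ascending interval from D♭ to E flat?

major second

The letter names run D→E, a span of 1 letter step, so the interval is some kind of second.
Db to Eb is 2 semitones. A major second is 2, so 2 makes it major.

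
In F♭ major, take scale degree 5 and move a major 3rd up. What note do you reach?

Eb

Scale degree 5 of Fb major is Cb.
A major third (4 semitones) above Cb lands on the letter E, giving Eb.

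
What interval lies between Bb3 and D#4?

augmented third

Counting letters B–C–D gives a third.
Bb→D# = 5 semitones, 1 wider than the major third (4), so augmented.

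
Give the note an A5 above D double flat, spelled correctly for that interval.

Ab

A fifth above D lands on the letter A.
An augmented fifth spans 8 semitones, so Dbb moves to pitch class 8. On the letter A that is Ab.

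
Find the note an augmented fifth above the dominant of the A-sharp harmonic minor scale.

The dominant of A# harmonic minor is E#.
An augmented fifth (8 semitones) above E# lands on the letter B, giving B##.

B##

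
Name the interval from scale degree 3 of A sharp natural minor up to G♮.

Scale degree 3 of A# natural minor is C#.
C# up to G: letters C→G make it a fifth; 6 semitones makes it diminished.

diminished fifth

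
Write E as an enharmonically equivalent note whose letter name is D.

Plain D sits 2 semitones below E, so on the letter D the same pitch needs a double sharp: D##.

D##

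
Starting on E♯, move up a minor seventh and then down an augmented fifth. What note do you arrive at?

A minor seventh up from E# is D# (letter D, 10 semitones up).
An augmented fifth down from D# is G (letter G, 8 semitones down).

G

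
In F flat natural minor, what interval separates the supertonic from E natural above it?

augmented sixth

The supertonic of Fb natural minor is Gb.
Gb up to E: letters G→E make it a sixth; 10 semitones makes it augmented.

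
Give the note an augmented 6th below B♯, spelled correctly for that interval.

D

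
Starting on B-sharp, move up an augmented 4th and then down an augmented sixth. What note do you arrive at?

G#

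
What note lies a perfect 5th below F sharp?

F down a perfect fifth is Bb, so the target letter is B.
From F#, a perfect fifth is 7 semitones down: B.

B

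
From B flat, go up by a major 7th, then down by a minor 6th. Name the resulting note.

A major seventh up from Bb is A (letter A, 11 semitones up).
A minor sixth down from A is C# (letter C, 8 semitones down).

C#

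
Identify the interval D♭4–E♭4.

Counting letters D–E gives a second.
Db→Eb = 2 semitones, exactly the major second.

major second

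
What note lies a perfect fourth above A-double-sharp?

D##

A fourth above A lands on the letter D.
A perfect fourth spans 5 semitones, so A## moves to pitch class 4. On the letter D that is D##.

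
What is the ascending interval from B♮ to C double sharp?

augmented second

Counting letters B–C gives a second.
B→C## = 3 semitones, 1 wider than the major second (2), so augmented.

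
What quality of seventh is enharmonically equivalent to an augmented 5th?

doubly diminished

An augmented fifth spans 8 semitones.
A seventh spanning 8 semitones is doubly diminished (the major seventh is 11).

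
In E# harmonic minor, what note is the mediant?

G#

The E# harmonic minor scale runs E# F## G# A# B# C# D##.
Degree 3 is G#.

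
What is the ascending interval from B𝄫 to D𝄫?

minor third

The letter names run B→D, a span of 2 letter steps, so the interval is some kind of third.
Bbb to Dbb is 3 semitones. A major third is 4, so 3 makes it minor.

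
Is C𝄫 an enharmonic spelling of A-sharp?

Yes

Cbb = pitch class 10 and A# = pitch class 10 — the same pitch class, so they are enharmonic equivalents.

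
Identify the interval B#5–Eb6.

Counting letters B–C–D–E gives a fourth.
B#→Eb = 3 semitones, 2 narrower than the perfect fourth (5), so doubly diminished.

doubly diminished fourth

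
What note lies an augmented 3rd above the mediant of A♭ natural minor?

E

The mediant of Ab natural minor is Cb.
An augmented third (5 semitones) above Cb lands on the letter E, giving E.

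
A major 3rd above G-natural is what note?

B

G up a major third is B, so the target letter is B.
From G, a major third is 4 semitones up: B.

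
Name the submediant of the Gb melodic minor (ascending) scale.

The Gb melodic minor (ascending) scale runs Gb Ab Bbb Cb Db Eb F.
Degree 6 is Eb.

Eb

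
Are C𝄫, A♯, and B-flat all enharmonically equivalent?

Cbb is pitch class 10; A# is pitch class 10; Bb is pitch class 10.
All spellings map to pitch class 10, so they are enharmonically equivalent.

Yes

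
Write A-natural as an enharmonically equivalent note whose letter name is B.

Bbb

A is pitch class 9. The letter B alone is pitch class 11.
To reach pitch class 9 from B requires an offset of -2 semitones, i.e. double flat: Bbb.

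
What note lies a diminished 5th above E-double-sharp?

B#

E up a perfect fifth is B, so the target letter is B.
From E##, a diminished fifth is 6 semitones up: B#.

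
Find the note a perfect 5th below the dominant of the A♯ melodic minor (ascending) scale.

A#

The dominant of A# melodic minor (ascending) is E#.
A perfect fifth (7 semitones) below E# lands on the letter A, giving A#.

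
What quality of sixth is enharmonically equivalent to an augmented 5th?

minor

An augmented fifth spans 8 semitones.
A sixth spanning 8 semitones is minor (the major sixth is 9).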